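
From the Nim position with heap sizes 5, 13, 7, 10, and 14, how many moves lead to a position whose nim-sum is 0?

3

Compute the nim-sum pairwise:
5 XOR 13 = 8
8 XOR 7 = 15
15 XOR 10 = 5
5 XOR 14 = 11
The overall nim-sum is X = 11. A heap of size p has a winning move iff p XOR X < p (reduce it to p XOR X).
  5: 5 XOR 11 = 14 ≥ 5 — no move.
  13: 13 XOR 11 = 6 < 13 — winning move (to 6).
  7: 7 XOR 11 = 12 ≥ 7 — no move.
  10: 10 XOR 11 = 1 < 10 — winning move (to 1).
  14: 14 XOR 11 = 5 < 14 — winning move (to 5).
That gives 3 winning moves.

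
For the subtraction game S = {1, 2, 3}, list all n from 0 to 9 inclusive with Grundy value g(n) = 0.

0, 4, 8

Grundy values for subtraction set {1, 2, 3}:
g(0) = mex{} = 0
g(1) = mex{0} = 1
g(2) = mex{0,1} = 2
g(3) = mex{0,1,2} = 3
g(4) = mex{1,2,3} = 0
g(5) = mex{0,2,3} = 1
g(6) = mex{0,1,3} = 2
g(7) = mex{0,1,2} = 3
g(8) = mex{1,2,3} = 0
g(9) = mex{0,2,3} = 1
The P-positions (g = 0) in 0..9 are 0, 4, 8.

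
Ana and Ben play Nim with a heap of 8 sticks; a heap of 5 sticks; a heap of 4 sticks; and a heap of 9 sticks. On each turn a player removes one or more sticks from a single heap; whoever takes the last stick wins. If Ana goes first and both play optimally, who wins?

Nim-sum: 8 ^ 5 ^ 4 ^ 9 = 0.
The nim-sum is 0, so this is a P-position: the player to move is in a losing position under optimal play; Ana is about to move from it and so loses — Ben wins.

Ben wins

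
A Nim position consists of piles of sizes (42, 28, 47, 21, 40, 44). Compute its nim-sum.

8

Nim-sum: 42 ^ 28 ^ 47 ^ 21 ^ 40 ^ 44 = 8.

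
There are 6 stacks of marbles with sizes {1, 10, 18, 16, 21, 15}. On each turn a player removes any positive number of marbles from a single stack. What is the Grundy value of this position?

Write each in binary and XOR column by column:
  00001  (1)
  01010  (10)
  10010  (18)
  10000  (16)
  10101  (21)
  01111  (15)
  -----
  10011  (19)

19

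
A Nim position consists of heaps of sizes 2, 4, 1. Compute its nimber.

Bitwise XOR of the heap sizes:
  010  (2)
  100  (4)
  001  (1)
  ---
  111  (7)

7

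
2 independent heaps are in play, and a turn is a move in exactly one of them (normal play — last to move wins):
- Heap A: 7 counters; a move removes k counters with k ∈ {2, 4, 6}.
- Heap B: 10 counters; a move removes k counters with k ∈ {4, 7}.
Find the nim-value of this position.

Grundy values for heap A (subtraction set {2, 4, 6}):
k:     0  1  2  3  4  5  6  7
g(k):  0  0  1  1  2  2  3  3
So g(7) = 3.
Build the Grundy sequence for heap B with g(k) = mex{g(k−s) : s ∈ {4, 7}, s ≤ k}:
g(0) = mex{} = 0
g(1) = mex{} = 0
g(2) = mex{} = 0
g(3) = mex{} = 0
g(4) = mex{0} = 1
g(5) = mex{0} = 1
g(6) = mex{0} = 1
g(7) = mex{0} = 1
g(8) = mex{0,1} = 2
g(9) = mex{0,1} = 2
g(10) = mex{0,1} = 2
So g(10) = 2.
The value of a disjunctive sum is the nim-sum of the parts.
Combined value = 3 XOR 2 = 1.

1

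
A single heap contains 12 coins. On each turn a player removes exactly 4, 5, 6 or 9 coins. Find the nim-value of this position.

3

Build the Grundy sequence with g(k) = mex{g(k−s) : s ∈ {4, 5, 6, 9}, s ≤ k}:
k:     0  1  2  3  4  5  6  7  8  9 10 11 12
g(k):  0  0  0  0  1  1  1  1  2  2  2  2  3
So g(12) = 3.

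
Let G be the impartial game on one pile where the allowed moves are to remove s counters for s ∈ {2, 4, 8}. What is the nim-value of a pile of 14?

1

Compute g(0), g(1), … for moves {2, 4, 8}:
k:     0  1  2  3  4  5  6  7  8  9 10 11 12 13 14
g(k):  0  0  1  1  2  2  0  0  1  1  2  2  0  0  1
So g(14) = 1.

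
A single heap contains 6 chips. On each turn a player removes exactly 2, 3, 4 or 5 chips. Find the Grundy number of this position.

3

Build the Grundy sequence with g(k) = mex{g(k−s) : s ∈ {2, 3, 4, 5}, s ≤ k}:
g(0) = mex{} = 0
g(1) = mex{} = 0
g(2) = mex{0} = 1
g(3) = mex{0} = 1
g(4) = mex{0,1} = 2
g(5) = mex{0,1} = 2
g(6) = mex{0,1,2} = 3
So g(6) = 3.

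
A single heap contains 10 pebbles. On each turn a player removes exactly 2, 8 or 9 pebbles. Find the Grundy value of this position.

3

Compute g(0), g(1), … for moves {2, 8, 9}:
k:     0  1  2  3  4  5  6  7  8  9 10
g(k):  0  0  1  1  0  0  1  1  2  2  3
So g(10) = 3.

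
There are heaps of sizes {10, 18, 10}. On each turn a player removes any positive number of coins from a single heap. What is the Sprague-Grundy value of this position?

Write each in binary and XOR column by column:
  01010  (10)
  10010  (18)
  01010  (10)
  -----
  10010  (18)

18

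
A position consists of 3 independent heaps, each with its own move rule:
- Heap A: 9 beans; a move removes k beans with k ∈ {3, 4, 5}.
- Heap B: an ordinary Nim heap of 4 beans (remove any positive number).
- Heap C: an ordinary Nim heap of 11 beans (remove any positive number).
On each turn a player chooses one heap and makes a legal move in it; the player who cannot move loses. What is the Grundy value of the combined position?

15

Build the Grundy sequence for heap A with g(k) = mex{g(k−s) : s ∈ {3, 4, 5}, s ≤ k}:
g(0) = mex{} = 0
g(1) = mex{} = 0
g(2) = mex{} = 0
g(3) = mex{0} = 1
g(4) = mex{0} = 1
g(5) = mex{0} = 1
g(6) = mex{0,1} = 2
g(7) = mex{0,1} = 2
g(8) = mex{1} = 0
g(9) = mex{1,2} = 0
So g(9) = 0.
Heap B is a plain Nim heap of size 4, so its Grundy value is 4.
Heap C is a plain Nim heap of size 11, so its Grundy value is 11.
The value of a disjunctive sum is the nim-sum of the parts.
Combined value = 0 ⊕ 4 ⊕ 11 = 15.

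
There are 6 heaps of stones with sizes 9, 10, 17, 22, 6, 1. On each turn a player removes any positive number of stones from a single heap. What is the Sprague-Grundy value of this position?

3

Write each in binary and XOR column by column:
  01001  (9)
  01010  (10)
  10001  (17)
  10110  (22)
  00110  (6)
  00001  (1)
  -----
  00011  (3)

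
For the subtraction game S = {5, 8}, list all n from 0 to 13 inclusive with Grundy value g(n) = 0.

0, 1, 2, 3, 4, 13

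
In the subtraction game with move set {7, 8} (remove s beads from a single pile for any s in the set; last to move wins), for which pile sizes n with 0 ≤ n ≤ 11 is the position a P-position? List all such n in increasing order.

Build the Grundy sequence with g(k) = mex{g(k−s) : s ∈ {7, 8}, s ≤ k}:
g(0) = mex{} = 0
g(1) = mex{} = 0
g(2) = mex{} = 0
g(3) = mex{} = 0
g(4) = mex{} = 0
g(5) = mex{} = 0
g(6) = mex{} = 0
g(7) = mex{0} = 1
g(8) = mex{0} = 1
g(9) = mex{0} = 1
g(10) = mex{0} = 1
g(11) = mex{0} = 1
The P-positions (g = 0) in 0..11 are 0, 1, 2, 3, 4, 5, 6.

0, 1, 2, 3, 4, 5, 6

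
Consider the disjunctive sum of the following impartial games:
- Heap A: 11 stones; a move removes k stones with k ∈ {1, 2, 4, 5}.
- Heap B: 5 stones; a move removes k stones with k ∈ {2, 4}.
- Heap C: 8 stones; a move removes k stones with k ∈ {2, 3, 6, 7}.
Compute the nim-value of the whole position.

2

Build the Grundy sequence for heap A with g(k) = mex{g(k−s) : s ∈ {1, 2, 4, 5}, s ≤ k}:
k:     0  1  2  3  4  5  6  7  8  9 10 11
g(k):  0  1  2  0  1  2  0  1  2  0  1  2
So g(11) = 2.
Grundy values for heap B (subtraction set {2, 4}):
g(0) = mex{} = 0
g(1) = mex{} = 0
g(2) = mex{0} = 1
g(3) = mex{0} = 1
g(4) = mex{0,1} = 2
g(5) = mex{0,1} = 2
So g(5) = 2.
Grundy values for heap C (subtraction set {2, 3, 6, 7}):
g(0) = mex{} = 0
g(1) = mex{} = 0
g(2) = mex{0} = 1
g(3) = mex{0} = 1
g(4) = mex{0,1} = 2
g(5) = mex{1} = 0
g(6) = mex{0,1,2} = 3
g(7) = mex{0,2} = 1
g(8) = mex{0,1,3} = 2
So g(8) = 2.
By the Sprague-Grundy theorem, the Grundy value of a sum of independent games is the XOR of the component values.
Combined value = 2 XOR 2 XOR 2 = 2.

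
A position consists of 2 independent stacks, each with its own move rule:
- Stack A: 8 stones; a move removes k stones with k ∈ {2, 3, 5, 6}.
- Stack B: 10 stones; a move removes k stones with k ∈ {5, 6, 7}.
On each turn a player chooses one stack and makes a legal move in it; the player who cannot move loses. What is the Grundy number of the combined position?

Build the Grundy sequence for stack A with g(k) = mex{g(k−s) : s ∈ {2, 3, 5, 6}, s ≤ k}:
g(0) = mex{} = 0
g(1) = mex{} = 0
g(2) = mex{0} = 1
g(3) = mex{0} = 1
g(4) = mex{0,1} = 2
g(5) = mex{0,1} = 2
g(6) = mex{0,1,2} = 3
g(7) = mex{0,1,2} = 3
g(8) = mex{1,2,3} = 0
So g(8) = 0.
Grundy values for stack B (subtraction set {5, 6, 7}):
k:     0  1  2  3  4  5  6  7  8  9 10
g(k):  0  0  0  0  0  1  1  1  1  1  2
So g(10) = 2.
The value of a disjunctive sum is the nim-sum of the parts.
Combined value = 0 XOR 2 = 2.

2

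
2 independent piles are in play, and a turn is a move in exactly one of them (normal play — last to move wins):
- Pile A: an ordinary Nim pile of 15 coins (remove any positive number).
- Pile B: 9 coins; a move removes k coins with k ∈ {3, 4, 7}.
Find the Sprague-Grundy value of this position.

Pile A is a plain Nim pile of size 15, so its Grundy value is 15.
For pile B, compute g(0), g(1), … with moves {3, 4, 7}:
k:     0  1  2  3  4  5  6  7  8  9
g(k):  0  0  0  1  1  1  2  2  2  3
So g(9) = 3.
By the Sprague-Grundy theorem, the Grundy value of a sum of independent games is the XOR of the component values.
Combined value = 15 ⊕ 3 = 12.

12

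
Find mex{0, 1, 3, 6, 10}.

2

The values 0, 1 are all present; 2 is the first non-negative integer missing from the set.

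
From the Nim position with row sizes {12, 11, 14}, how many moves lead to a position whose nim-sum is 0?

Compute the nim-sum pairwise:
12 XOR 11 = 7
7 XOR 14 = 9
The overall nim-sum is X = 9. A row of size p has a winning move iff p XOR X < p (reduce it to p XOR X).
  12: 12 XOR 9 = 5 < 12 — winning move (to 5).
  11: 11 XOR 9 = 2 < 11 — winning move (to 2).
  14: 14 XOR 9 = 7 < 14 — winning move (to 7).
That gives 3 winning moves.

3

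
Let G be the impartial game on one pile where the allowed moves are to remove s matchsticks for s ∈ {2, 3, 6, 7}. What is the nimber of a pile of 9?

Build the Grundy sequence with g(k) = mex{g(k−s) : s ∈ {2, 3, 6, 7}, s ≤ k}:
g(0) = mex{} = 0
g(1) = mex{} = 0
g(2) = mex{0} = 1
g(3) = mex{0} = 1
g(4) = mex{0,1} = 2
g(5) = mex{1} = 0
g(6) = mex{0,1,2} = 3
g(7) = mex{0,2} = 1
g(8) = mex{0,1,3} = 2
g(9) = mex{1,3} = 0
So g(9) = 0.

0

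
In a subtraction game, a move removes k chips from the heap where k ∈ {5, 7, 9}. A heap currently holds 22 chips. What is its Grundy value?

Build the Grundy sequence with g(k) = mex{g(k−s) : s ∈ {5, 7, 9}, s ≤ k}:
k:     0  1  2  3  4  5  6  7  8  9 10 11 12 13 14 15 16 17 18 19 20 21 22
g(k):  0  0  0  0  0  1  1  1  1  1  2  2  2  2  0  0  0  0  0  1  1  1  1
So g(22) = 1.

1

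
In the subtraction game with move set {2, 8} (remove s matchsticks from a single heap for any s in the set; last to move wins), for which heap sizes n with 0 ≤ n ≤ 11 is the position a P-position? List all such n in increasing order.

Compute g(0), g(1), … for moves {2, 8}:
g(0) = mex{} = 0
g(1) = mex{} = 0
g(2) = mex{0} = 1
g(3) = mex{0} = 1
g(4) = mex{1} = 0
g(5) = mex{1} = 0
g(6) = mex{0} = 1
g(7) = mex{0} = 1
g(8) = mex{0,1} = 2
g(9) = mex{0,1} = 2
g(10) = mex{1,2} = 0
g(11) = mex{1,2} = 0
The P-positions (g = 0) in 0..11 are 0, 1, 4, 5, 10, 11.

0, 1, 4, 5, 10, 11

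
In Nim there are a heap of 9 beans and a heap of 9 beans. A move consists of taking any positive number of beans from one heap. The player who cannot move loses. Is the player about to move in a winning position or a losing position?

In binary:
  1001  (9)
  1001  (9)
  ----
  0000  (0)
The nim-sum is 0, so this is a P-position: the player to move is in a losing position under optimal play.

Losing position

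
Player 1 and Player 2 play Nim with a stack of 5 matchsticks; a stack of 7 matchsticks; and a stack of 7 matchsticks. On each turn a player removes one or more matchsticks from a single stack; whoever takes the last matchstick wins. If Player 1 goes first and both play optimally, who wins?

Player 1 wins

Nim-sum: 5 ⊕ 7 ⊕ 7 = 5.
The nim-sum is 5 ≠ 0, so this is an N-position: the player to move can win; Player 1 has a winning move.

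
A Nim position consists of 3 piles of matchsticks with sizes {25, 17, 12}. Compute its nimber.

Compute the nim-sum pairwise:
25 XOR 17 = 8
8 XOR 12 = 4

4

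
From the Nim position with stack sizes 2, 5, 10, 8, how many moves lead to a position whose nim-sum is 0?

1

Bitwise XOR of the heap sizes:
  0010  (2)
  0101  (5)
  1010  (10)
  1000  (8)
  ----
  0101  (5)
The overall nim-sum is X = 5. A stack of size p has a winning move iff p XOR X < p (reduce it to p XOR X).
  2: 2 XOR 5 = 7 ≥ 2 — no move.
  5: 5 XOR 5 = 0 < 5 — winning move (to 0).
  10: 10 XOR 5 = 15 ≥ 10 — no move.
  8: 8 XOR 5 = 13 ≥ 8 — no move.
That gives 1 winning move.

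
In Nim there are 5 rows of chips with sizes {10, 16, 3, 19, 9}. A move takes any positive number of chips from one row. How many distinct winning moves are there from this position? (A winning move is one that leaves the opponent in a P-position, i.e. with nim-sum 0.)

3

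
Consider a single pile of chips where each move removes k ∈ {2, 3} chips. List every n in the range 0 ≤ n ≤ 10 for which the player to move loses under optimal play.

0, 1, 5, 6, 10

Compute g(0), g(1), … for moves {2, 3}:
g(0) = mex{} = 0
g(1) = mex{} = 0
g(2) = mex{0} = 1
g(3) = mex{0} = 1
g(4) = mex{0,1} = 2
g(5) = mex{1} = 0
g(6) = mex{1,2} = 0
g(7) = mex{0,2} = 1
g(8) = mex{0} = 1
g(9) = mex{0,1} = 2
g(10) = mex{1} = 0
The P-positions (g = 0) in 0..10 are 0, 1, 5, 6, 10.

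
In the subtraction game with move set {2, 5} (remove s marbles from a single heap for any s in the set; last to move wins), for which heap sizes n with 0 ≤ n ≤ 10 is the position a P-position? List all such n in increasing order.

0, 1, 4, 7, 8

Build the Grundy sequence with g(k) = mex{g(k−s) : s ∈ {2, 5}, s ≤ k}:
g(0) = mex{} = 0
g(1) = mex{} = 0
g(2) = mex{0} = 1
g(3) = mex{0} = 1
g(4) = mex{1} = 0
g(5) = mex{0,1} = 2
g(6) = mex{0} = 1
g(7) = mex{1,2} = 0
g(8) = mex{1} = 0
g(9) = mex{0} = 1
g(10) = mex{0,2} = 1
The P-positions (g = 0) in 0..10 are 0, 1, 4, 7, 8.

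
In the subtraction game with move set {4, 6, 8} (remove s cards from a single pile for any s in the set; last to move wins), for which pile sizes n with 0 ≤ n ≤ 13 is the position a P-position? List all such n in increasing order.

0, 1, 2, 3, 12, 13

Compute g(0), g(1), … for moves {4, 6, 8}:
g(0) = mex{} = 0
g(1) = mex{} = 0
g(2) = mex{} = 0
g(3) = mex{} = 0
g(4) = mex{0} = 1
g(5) = mex{0} = 1
g(6) = mex{0} = 1
g(7) = mex{0} = 1
g(8) = mex{0,1} = 2
g(9) = mex{0,1} = 2
g(10) = mex{0,1} = 2
g(11) = mex{0,1} = 2
g(12) = mex{1,2} = 0
g(13) = mex{1,2} = 0
The P-positions (g = 0) in 0..13 are 0, 1, 2, 3, 12, 13.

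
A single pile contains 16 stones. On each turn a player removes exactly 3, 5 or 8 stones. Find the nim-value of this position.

1

Build the Grundy sequence with g(k) = mex{g(k−s) : s ∈ {3, 5, 8}, s ≤ k}:
k:     0  1  2  3  4  5  6  7  8  9 10 11 12 13 14 15 16
g(k):  0  0  0  1  1  1  2  2  2  3  3  0  0  0  1  1  1
So g(16) = 1.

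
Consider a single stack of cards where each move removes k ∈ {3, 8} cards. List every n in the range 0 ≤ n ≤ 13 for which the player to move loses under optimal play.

0, 1, 2, 6, 7, 11, 12, 13

Grundy values for subtraction set {3, 8}:
k:     0  1  2  3  4  5  6  7  8  9 10 11 12 13
g(k):  0  0  0  1  1  1  0  0  2  1  1  0  0  0
The P-positions (g = 0) in 0..13 are 0, 1, 2, 6, 7, 11, 12, 13.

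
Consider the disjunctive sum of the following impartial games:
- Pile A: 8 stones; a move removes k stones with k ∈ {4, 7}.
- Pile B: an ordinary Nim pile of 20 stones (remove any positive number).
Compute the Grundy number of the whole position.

22

Grundy values for pile A (subtraction set {4, 7}):
k:     0  1  2  3  4  5  6  7  8
g(k):  0  0  0  0  1  1  1  1  2
So g(8) = 2.
Pile B is a plain Nim pile of size 20, so its Grundy value is 20.
The value of a disjunctive sum is the nim-sum of the parts.
Combined value = 2 ⊕ 20 = 22.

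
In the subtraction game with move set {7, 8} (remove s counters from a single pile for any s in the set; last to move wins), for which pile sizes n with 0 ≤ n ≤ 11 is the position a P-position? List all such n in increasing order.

0, 1, 2, 3, 4, 5, 6

Compute g(0), g(1), … for moves {7, 8}:
k:     0  1  2  3  4  5  6  7  8  9 10 11
g(k):  0  0  0  0  0  0  0  1  1  1  1  1
The P-positions (g = 0) in 0..11 are 0, 1, 2, 3, 4, 5, 6.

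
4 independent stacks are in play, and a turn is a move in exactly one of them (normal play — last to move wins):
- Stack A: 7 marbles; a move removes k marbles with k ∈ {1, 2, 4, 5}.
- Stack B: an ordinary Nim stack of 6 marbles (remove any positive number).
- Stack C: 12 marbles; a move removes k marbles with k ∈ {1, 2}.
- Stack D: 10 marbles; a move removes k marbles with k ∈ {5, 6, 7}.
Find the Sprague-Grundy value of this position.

Grundy values for stack A (subtraction set {1, 2, 4, 5}):
k:     0  1  2  3  4  5  6  7
g(k):  0  1  2  0  1  2  0  1
So g(7) = 1.
Stack B is a plain Nim stack of size 6, so its Grundy value is 6.
Grundy values for stack C (subtraction set {1, 2}):
k:     0  1  2  3  4  5  6  7  8  9 10 11 12
g(k):  0  1  2  0  1  2  0  1  2  0  1  2  0
So g(12) = 0.
Grundy values for stack D (subtraction set {5, 6, 7}):
g(0) = mex{} = 0
g(1) = mex{} = 0
g(2) = mex{} = 0
g(3) = mex{} = 0
g(4) = mex{} = 0
g(5) = mex{0} = 1
g(6) = mex{0} = 1
g(7) = mex{0} = 1
g(8) = mex{0} = 1
g(9) = mex{0} = 1
g(10) = mex{0,1} = 2
So g(10) = 2.
By the Sprague-Grundy theorem, the Grundy value of a sum of independent games is the XOR of the component values.
Combined value = 1 XOR 6 XOR 0 XOR 2 = 5.

5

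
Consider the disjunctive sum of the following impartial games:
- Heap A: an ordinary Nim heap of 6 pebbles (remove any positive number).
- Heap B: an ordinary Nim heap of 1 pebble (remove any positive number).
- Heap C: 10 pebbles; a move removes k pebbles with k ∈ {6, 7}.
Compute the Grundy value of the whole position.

6

Heap A is a plain Nim heap of size 6, so its Grundy value is 6.
Heap B is a plain Nim heap of size 1, so its Grundy value is 1.
Build the Grundy sequence for heap C with g(k) = mex{g(k−s) : s ∈ {6, 7}, s ≤ k}:
k:     0  1  2  3  4  5  6  7  8  9 10
g(k):  0  0  0  0  0  0  1  1  1  1  1
So g(10) = 1.
The value of a disjunctive sum is the nim-sum of the parts.
Combined value = 6 XOR 1 XOR 1 = 6.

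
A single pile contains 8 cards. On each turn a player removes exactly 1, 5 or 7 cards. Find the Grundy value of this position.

Compute g(0), g(1), … for moves {1, 5, 7}:
g(0) = mex{} = 0
g(1) = mex{0} = 1
g(2) = mex{1} = 0
g(3) = mex{0} = 1
g(4) = mex{1} = 0
g(5) = mex{0} = 1
g(6) = mex{1} = 0
g(7) = mex{0} = 1
g(8) = mex{1} = 0
So g(8) = 0.

0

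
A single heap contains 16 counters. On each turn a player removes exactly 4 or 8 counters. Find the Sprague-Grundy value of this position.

1

Compute g(0), g(1), … for moves {4, 8}:
k:     0  1  2  3  4  5  6  7  8  9 10 11 12 13 14 15 16
g(k):  0  0  0  0  1  1  1  1  2  2  2  2  0  0  0  0  1
So g(16) = 1.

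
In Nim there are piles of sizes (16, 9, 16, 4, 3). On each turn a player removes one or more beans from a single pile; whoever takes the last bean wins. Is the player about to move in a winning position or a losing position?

Nim-sum: 16 ⊕ 9 ⊕ 16 ⊕ 4 ⊕ 3 = 14.
The nim-sum is 14 ≠ 0, so this is an N-position: the player to move can win.

Winning position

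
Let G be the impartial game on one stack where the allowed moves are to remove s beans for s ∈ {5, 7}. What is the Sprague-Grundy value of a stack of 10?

Compute g(0), g(1), … for moves {5, 7}:
g(0) = mex{} = 0
g(1) = mex{} = 0
g(2) = mex{} = 0
g(3) = mex{} = 0
g(4) = mex{} = 0
g(5) = mex{0} = 1
g(6) = mex{0} = 1
g(7) = mex{0} = 1
g(8) = mex{0} = 1
g(9) = mex{0} = 1
g(10) = mex{0,1} = 2
So g(10) = 2.

2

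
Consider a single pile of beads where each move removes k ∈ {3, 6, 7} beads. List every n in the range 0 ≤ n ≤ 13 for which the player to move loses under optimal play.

Grundy values for subtraction set {3, 6, 7}:
g(0) = mex{} = 0
g(1) = mex{} = 0
g(2) = mex{} = 0
g(3) = mex{0} = 1
g(4) = mex{0} = 1
g(5) = mex{0} = 1
g(6) = mex{0,1} = 2
g(7) = mex{0,1} = 2
g(8) = mex{0,1} = 2
g(9) = mex{0,1,2} = 3
g(10) = mex{1,2} = 0
g(11) = mex{1,2} = 0
g(12) = mex{1,2,3} = 0
g(13) = mex{0,2} = 1
The P-positions (g = 0) in 0..13 are 0, 1, 2, 10, 11, 12.

0, 1, 2, 10, 11, 12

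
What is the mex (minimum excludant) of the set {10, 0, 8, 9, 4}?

1

0 is in the set but 1 is not, so the mex is 1.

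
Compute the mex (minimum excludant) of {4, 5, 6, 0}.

1

0 is in the set but 1 is not, so the mex is 1.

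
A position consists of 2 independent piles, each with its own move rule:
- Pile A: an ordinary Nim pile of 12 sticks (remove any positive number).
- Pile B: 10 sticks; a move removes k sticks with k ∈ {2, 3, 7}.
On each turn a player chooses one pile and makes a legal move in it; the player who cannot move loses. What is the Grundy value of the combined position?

12

Pile A is a plain Nim pile of size 12, so its Grundy value is 12.
For pile B, compute g(0), g(1), … with moves {2, 3, 7}:
g(0) = mex{} = 0
g(1) = mex{} = 0
g(2) = mex{0} = 1
g(3) = mex{0} = 1
g(4) = mex{0,1} = 2
g(5) = mex{1} = 0
g(6) = mex{1,2} = 0
g(7) = mex{0,2} = 1
g(8) = mex{0} = 1
g(9) = mex{0,1} = 2
g(10) = mex{1} = 0
So g(10) = 0.
The value of a disjunctive sum is the nim-sum of the parts.
Combined value = 12 ⊕ 0 = 12.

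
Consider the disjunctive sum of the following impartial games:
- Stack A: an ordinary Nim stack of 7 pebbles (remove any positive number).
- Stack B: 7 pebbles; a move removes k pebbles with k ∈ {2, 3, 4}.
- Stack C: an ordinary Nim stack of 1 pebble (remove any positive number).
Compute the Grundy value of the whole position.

Stack A is a plain Nim stack of size 7, so its Grundy value is 7.
Grundy values for stack B (subtraction set {2, 3, 4}):
g(0) = mex{} = 0
g(1) = mex{} = 0
g(2) = mex{0} = 1
g(3) = mex{0} = 1
g(4) = mex{0,1} = 2
g(5) = mex{0,1} = 2
g(6) = mex{1,2} = 0
g(7) = mex{1,2} = 0
So g(7) = 0.
Stack C is a plain Nim stack of size 1, so its Grundy value is 1.
The value of a disjunctive sum is the nim-sum of the parts.
Combined value = 7 ⊕ 0 ⊕ 1 = 6.

6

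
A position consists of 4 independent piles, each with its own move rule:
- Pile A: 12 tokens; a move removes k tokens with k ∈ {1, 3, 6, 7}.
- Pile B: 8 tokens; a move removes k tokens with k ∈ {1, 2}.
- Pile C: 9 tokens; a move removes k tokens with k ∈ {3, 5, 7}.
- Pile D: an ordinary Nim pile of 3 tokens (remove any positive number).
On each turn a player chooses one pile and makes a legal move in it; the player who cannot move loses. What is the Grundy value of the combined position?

2

Build the Grundy sequence for pile A with g(k) = mex{g(k−s) : s ∈ {1, 3, 6, 7}, s ≤ k}:
k:     0  1  2  3  4  5  6  7  8  9 10 11 12
g(k):  0  1  0  1  0  1  2  3  2  3  2  3  0
So g(12) = 0.
For pile B, compute g(0), g(1), … with moves {1, 2}:
g(0) = mex{} = 0
g(1) = mex{0} = 1
g(2) = mex{0,1} = 2
g(3) = mex{1,2} = 0
g(4) = mex{0,2} = 1
g(5) = mex{0,1} = 2
g(6) = mex{1,2} = 0
g(7) = mex{0,2} = 1
g(8) = mex{0,1} = 2
So g(8) = 2.
Grundy values for pile C (subtraction set {3, 5, 7}):
g(0) = mex{} = 0
g(1) = mex{} = 0
g(2) = mex{} = 0
g(3) = mex{0} = 1
g(4) = mex{0} = 1
g(5) = mex{0} = 1
g(6) = mex{0,1} = 2
g(7) = mex{0,1} = 2
g(8) = mex{0,1} = 2
g(9) = mex{0,1,2} = 3
So g(9) = 3.
Pile D is a plain Nim pile of size 3, so its Grundy value is 3.
The value of a disjunctive sum is the nim-sum of the parts.
Combined value = 0 ⊕ 2 ⊕ 3 ⊕ 3 = 2.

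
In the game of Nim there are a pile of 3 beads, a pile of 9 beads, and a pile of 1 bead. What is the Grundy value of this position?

11

Nim-sum: 3 XOR 9 XOR 1 = 11.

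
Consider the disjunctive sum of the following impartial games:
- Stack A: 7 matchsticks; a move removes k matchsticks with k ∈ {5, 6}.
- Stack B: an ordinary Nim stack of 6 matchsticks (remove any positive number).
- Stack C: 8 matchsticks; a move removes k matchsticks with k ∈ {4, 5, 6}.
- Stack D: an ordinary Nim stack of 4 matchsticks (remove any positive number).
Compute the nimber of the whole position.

1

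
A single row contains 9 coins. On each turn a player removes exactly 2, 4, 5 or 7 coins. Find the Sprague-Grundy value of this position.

0

Grundy values for subtraction set {2, 4, 5, 7}:
g(0) = mex{} = 0
g(1) = mex{} = 0
g(2) = mex{0} = 1
g(3) = mex{0} = 1
g(4) = mex{0,1} = 2
g(5) = mex{0,1} = 2
g(6) = mex{0,1,2} = 3
g(7) = mex{0,1,2} = 3
g(8) = mex{0,1,2,3} = 4
g(9) = mex{1,2,3} = 0
So g(9) = 0.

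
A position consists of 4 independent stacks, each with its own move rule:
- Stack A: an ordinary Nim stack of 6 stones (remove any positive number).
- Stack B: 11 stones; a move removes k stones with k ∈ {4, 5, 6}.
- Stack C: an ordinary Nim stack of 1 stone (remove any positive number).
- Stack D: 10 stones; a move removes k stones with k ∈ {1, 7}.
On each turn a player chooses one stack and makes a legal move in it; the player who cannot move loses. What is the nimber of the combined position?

7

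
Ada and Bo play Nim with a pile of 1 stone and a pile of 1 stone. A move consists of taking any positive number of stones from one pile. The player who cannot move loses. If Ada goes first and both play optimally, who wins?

Bo wins

Nim-sum: 1 ^ 1 = 0.
The nim-sum is 0, so this is a P-position: the player to move is in a losing position under optimal play; Ada is about to move from it and so loses — Bo wins.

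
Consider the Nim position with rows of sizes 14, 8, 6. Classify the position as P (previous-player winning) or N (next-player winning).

P-position

Nim-sum: 14 ^ 8 ^ 6 = 0.
The nim-sum is 0, so this is a P-position: the player to move is in a losing position under optimal play.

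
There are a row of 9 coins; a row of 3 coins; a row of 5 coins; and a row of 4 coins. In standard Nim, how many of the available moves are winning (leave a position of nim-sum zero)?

1

Bitwise XOR of the heap sizes:
  1001  (9)
  0011  (3)
  0101  (5)
  0100  (4)
  ----
  1011  (11)
The overall nim-sum is X = 11. A row of size p has a winning move iff p XOR X < p (reduce it to p XOR X).
  9: 9 XOR 11 = 2 < 9 — winning move (to 2).
  3: 3 XOR 11 = 8 ≥ 3 — no move.
  5: 5 XOR 11 = 14 ≥ 5 — no move.
  4: 4 XOR 11 = 15 ≥ 4 — no move.
That gives 1 winning move.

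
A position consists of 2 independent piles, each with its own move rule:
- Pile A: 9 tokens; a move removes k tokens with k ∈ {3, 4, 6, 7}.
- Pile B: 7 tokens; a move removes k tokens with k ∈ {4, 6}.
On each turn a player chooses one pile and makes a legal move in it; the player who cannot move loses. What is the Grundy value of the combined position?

For pile A, compute g(0), g(1), … with moves {3, 4, 6, 7}:
k:     0  1  2  3  4  5  6  7  8  9
g(k):  0  0  0  1  1  1  2  2  2  3
So g(9) = 3.
Grundy values for pile B (subtraction set {4, 6}):
g(0) = mex{} = 0
g(1) = mex{} = 0
g(2) = mex{} = 0
g(3) = mex{} = 0
g(4) = mex{0} = 1
g(5) = mex{0} = 1
g(6) = mex{0} = 1
g(7) = mex{0} = 1
So g(7) = 1.
By the Sprague-Grundy theorem, the Grundy value of a sum of independent games is the XOR of the component values.
Combined value = 3 ⊕ 1 = 2.

2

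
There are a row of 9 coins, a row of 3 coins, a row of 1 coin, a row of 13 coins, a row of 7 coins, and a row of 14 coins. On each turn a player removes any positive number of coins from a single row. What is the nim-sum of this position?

Compute the nim-sum pairwise:
9 XOR 3 = 10
10 XOR 1 = 11
11 XOR 13 = 6
6 XOR 7 = 1
1 XOR 14 = 15

15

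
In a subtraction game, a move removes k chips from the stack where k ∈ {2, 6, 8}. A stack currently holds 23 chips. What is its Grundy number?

2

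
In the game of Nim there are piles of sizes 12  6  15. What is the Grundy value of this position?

Compute the nim-sum pairwise:
12 ⊕ 6 = 10
10 ⊕ 15 = 5

5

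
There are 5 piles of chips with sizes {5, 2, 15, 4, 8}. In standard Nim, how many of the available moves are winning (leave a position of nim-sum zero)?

3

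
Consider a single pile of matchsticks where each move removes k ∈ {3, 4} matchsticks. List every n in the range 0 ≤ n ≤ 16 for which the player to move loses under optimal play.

0, 1, 2, 7, 8, 9, 14, 15, 16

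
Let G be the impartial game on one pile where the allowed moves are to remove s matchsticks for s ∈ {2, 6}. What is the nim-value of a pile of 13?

Grundy values for subtraction set {2, 6}:
g(0) = mex{} = 0
g(1) = mex{} = 0
g(2) = mex{0} = 1
g(3) = mex{0} = 1
g(4) = mex{1} = 0
g(5) = mex{1} = 0
g(6) = mex{0} = 1
g(7) = mex{0} = 1
g(8) = mex{1} = 0
g(9) = mex{1} = 0
g(10) = mex{0} = 1
g(11) = mex{0} = 1
g(12) = mex{1} = 0
g(13) = mex{1} = 0
So g(13) = 0.

0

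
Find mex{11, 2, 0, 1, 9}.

3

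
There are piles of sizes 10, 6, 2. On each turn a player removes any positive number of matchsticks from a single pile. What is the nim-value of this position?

14

Bitwise XOR of the heap sizes:
  1010  (10)
  0110  (6)
  0010  (2)
  ----
  1110  (14)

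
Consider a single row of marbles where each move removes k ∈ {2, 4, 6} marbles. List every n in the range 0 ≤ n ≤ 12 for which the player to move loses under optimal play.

0, 1, 8, 9

Grundy values for subtraction set {2, 4, 6}:
g(0) = mex{} = 0
g(1) = mex{} = 0
g(2) = mex{0} = 1
g(3) = mex{0} = 1
g(4) = mex{0,1} = 2
g(5) = mex{0,1} = 2
g(6) = mex{0,1,2} = 3
g(7) = mex{0,1,2} = 3
g(8) = mex{1,2,3} = 0
g(9) = mex{1,2,3} = 0
g(10) = mex{0,2,3} = 1
g(11) = mex{0,2,3} = 1
g(12) = mex{0,1,3} = 2
The P-positions (g = 0) in 0..12 are 0, 1, 8, 9.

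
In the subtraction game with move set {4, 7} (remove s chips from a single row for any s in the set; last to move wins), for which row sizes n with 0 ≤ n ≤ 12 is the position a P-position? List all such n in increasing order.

Compute g(0), g(1), … for moves {4, 7}:
k:     0  1  2  3  4  5  6  7  8  9 10 11 12
g(k):  0  0  0  0  1  1  1  1  2  2  2  0  0
The P-positions (g = 0) in 0..12 are 0, 1, 2, 3, 11, 12.

0, 1, 2, 3, 11, 12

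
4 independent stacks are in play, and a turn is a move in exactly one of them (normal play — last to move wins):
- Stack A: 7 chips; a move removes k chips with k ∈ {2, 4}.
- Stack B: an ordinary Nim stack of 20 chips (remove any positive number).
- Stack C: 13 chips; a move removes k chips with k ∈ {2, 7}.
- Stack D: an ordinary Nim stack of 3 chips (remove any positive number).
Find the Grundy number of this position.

23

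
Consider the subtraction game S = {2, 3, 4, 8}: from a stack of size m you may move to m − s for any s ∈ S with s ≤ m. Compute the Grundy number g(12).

0

Compute g(0), g(1), … for moves {2, 3, 4, 8}:
k:     0  1  2  3  4  5  6  7  8  9 10 11 12
g(k):  0  0  1  1  2  2  0  0  1  1  2  2  0
So g(12) = 0.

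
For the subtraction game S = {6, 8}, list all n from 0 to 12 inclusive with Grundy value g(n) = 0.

0, 1, 2, 3, 4, 5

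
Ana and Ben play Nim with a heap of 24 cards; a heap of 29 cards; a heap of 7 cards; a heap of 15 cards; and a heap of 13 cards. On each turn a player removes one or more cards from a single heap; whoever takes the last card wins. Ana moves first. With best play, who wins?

Ben wins

Nim-sum: 24 ^ 29 ^ 7 ^ 15 ^ 13 = 0.
The nim-sum is 0, so this is a P-position: the player to move is in a losing position under optimal play; Ana is about to move from it and so loses — Ben wins.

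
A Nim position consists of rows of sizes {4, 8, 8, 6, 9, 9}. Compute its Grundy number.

2

Write each in binary and XOR column by column:
  0100  (4)
  1000  (8)
  1000  (8)
  0110  (6)
  1001  (9)
  1001  (9)
  ----
  0010  (2)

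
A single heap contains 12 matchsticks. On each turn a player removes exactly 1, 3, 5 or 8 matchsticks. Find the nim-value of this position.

2

Build the Grundy sequence with g(k) = mex{g(k−s) : s ∈ {1, 3, 5, 8}, s ≤ k}:
k:     0  1  2  3  4  5  6  7  8  9 10 11 12
g(k):  0  1  0  1  0  1  0  1  2  3  2  3  2
So g(12) = 2.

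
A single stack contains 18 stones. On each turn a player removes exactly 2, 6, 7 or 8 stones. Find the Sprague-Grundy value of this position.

0

Grundy values for subtraction set {2, 6, 7, 8}:
k:     0  1  2  3  4  5  6  7  8  9 10 11 12 13 14 15 16 17 18
g(k):  0  0  1  1  0  0  1  1  2  2  3  3  2  2  0  0  1  1  0
So g(18) = 0.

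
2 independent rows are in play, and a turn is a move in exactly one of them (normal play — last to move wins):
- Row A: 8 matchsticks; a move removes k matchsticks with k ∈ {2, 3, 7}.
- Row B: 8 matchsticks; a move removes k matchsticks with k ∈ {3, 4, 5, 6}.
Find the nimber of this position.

3

Build the Grundy sequence for row A with g(k) = mex{g(k−s) : s ∈ {2, 3, 7}, s ≤ k}:
k:     0  1  2  3  4  5  6  7  8
g(k):  0  0  1  1  2  0  0  1  1
So g(8) = 1.
Build the Grundy sequence for row B with g(k) = mex{g(k−s) : s ∈ {3, 4, 5, 6}, s ≤ k}:
k:     0  1  2  3  4  5  6  7  8
g(k):  0  0  0  1  1  1  2  2  2
So g(8) = 2.
The value of a disjunctive sum is the nim-sum of the parts.
Combined value = 1 XOR 2 = 3.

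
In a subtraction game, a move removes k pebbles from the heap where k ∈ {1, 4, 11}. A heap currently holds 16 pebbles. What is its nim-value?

Build the Grundy sequence with g(k) = mex{g(k−s) : s ∈ {1, 4, 11}, s ≤ k}:
k:     0  1  2  3  4  5  6  7  8  9 10 11 12 13 14 15 16
g(k):  0  1  0  1  2  0  1  0  1  2  0  1  0  1  2  0  1
So g(16) = 1.

1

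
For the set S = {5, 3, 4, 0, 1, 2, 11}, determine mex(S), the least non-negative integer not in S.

6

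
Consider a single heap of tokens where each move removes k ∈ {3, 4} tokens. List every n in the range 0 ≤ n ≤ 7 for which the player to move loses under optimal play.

Compute g(0), g(1), … for moves {3, 4}:
g(0) = mex{} = 0
g(1) = mex{} = 0
g(2) = mex{} = 0
g(3) = mex{0} = 1
g(4) = mex{0} = 1
g(5) = mex{0} = 1
g(6) = mex{0,1} = 2
g(7) = mex{1} = 0
The P-positions (g = 0) in 0..7 are 0, 1, 2, 7.

0, 1, 2, 7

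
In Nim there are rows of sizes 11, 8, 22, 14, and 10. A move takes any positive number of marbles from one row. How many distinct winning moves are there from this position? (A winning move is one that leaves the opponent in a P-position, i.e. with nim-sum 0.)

1

Bitwise XOR of the heap sizes:
  01011  (11)
  01000  (8)
  10110  (22)
  01110  (14)
  01010  (10)
  -----
  10001  (17)
The overall nim-sum is X = 17. A row of size p has a winning move iff p XOR X < p (reduce it to p XOR X).
  11: 11 XOR 17 = 26 ≥ 11 — no move.
  8: 8 XOR 17 = 25 ≥ 8 — no move.
  22: 22 XOR 17 = 7 < 22 — winning move (to 7).
  14: 14 XOR 17 = 31 ≥ 14 — no move.
  10: 10 XOR 17 = 27 ≥ 10 — no move.
That gives 1 winning move.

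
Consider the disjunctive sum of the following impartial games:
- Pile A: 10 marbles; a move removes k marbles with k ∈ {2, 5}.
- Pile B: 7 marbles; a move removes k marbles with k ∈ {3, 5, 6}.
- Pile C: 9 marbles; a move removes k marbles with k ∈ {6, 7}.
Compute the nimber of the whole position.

2

Grundy values for pile A (subtraction set {2, 5}):
g(0) = mex{} = 0
g(1) = mex{} = 0
g(2) = mex{0} = 1
g(3) = mex{0} = 1
g(4) = mex{1} = 0
g(5) = mex{0,1} = 2
g(6) = mex{0} = 1
g(7) = mex{1,2} = 0
g(8) = mex{1} = 0
g(9) = mex{0} = 1
g(10) = mex{0,2} = 1
So g(10) = 1.
Build the Grundy sequence for pile B with g(k) = mex{g(k−s) : s ∈ {3, 5, 6}, s ≤ k}:
g(0) = mex{} = 0
g(1) = mex{} = 0
g(2) = mex{} = 0
g(3) = mex{0} = 1
g(4) = mex{0} = 1
g(5) = mex{0} = 1
g(6) = mex{0,1} = 2
g(7) = mex{0,1} = 2
So g(7) = 2.
For pile C, compute g(0), g(1), … with moves {6, 7}:
g(0) = mex{} = 0
g(1) = mex{} = 0
g(2) = mex{} = 0
g(3) = mex{} = 0
g(4) = mex{} = 0
g(5) = mex{} = 0
g(6) = mex{0} = 1
g(7) = mex{0} = 1
g(8) = mex{0} = 1
g(9) = mex{0} = 1
So g(9) = 1.
By the Sprague-Grundy theorem, the Grundy value of a sum of independent games is the XOR of the component values.
Combined value = 1 ⊕ 2 ⊕ 1 = 2.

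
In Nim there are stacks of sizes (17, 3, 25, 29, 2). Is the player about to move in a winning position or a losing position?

Nim-sum: 17 ^ 3 ^ 25 ^ 29 ^ 2 = 20.
The nim-sum is 20 ≠ 0, so this is an N-position: the player to move can win.

Winning position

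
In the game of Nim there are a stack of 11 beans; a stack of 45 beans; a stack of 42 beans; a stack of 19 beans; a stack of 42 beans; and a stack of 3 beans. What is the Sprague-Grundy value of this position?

Nim-sum: 11 ⊕ 45 ⊕ 42 ⊕ 19 ⊕ 42 ⊕ 3 = 54.

54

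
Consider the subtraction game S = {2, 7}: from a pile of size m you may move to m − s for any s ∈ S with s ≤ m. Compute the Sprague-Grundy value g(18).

Build the Grundy sequence with g(k) = mex{g(k−s) : s ∈ {2, 7}, s ≤ k}:
k:     0  1  2  3  4  5  6  7  8  9 10 11 12 13 14 15 16 17 18
g(k):  0  0  1  1  0  0  1  1  2  0  0  1  1  0  0  1  1  2  0
So g(18) = 0.

0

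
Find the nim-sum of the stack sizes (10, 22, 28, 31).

31

Nim-sum: 10 ⊕ 22 ⊕ 28 ⊕ 31 = 31.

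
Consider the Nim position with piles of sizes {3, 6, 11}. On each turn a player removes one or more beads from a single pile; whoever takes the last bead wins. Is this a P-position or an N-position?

Nim-sum: 3 ⊕ 6 ⊕ 11 = 14.
The nim-sum is 14 ≠ 0, so this is an N-position: the player to move can win.

N-position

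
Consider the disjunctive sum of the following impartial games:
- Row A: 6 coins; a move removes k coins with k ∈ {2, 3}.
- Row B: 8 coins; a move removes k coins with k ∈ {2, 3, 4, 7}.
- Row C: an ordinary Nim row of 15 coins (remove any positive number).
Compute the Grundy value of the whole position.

14

Build the Grundy sequence for row A with g(k) = mex{g(k−s) : s ∈ {2, 3}, s ≤ k}:
k:     0  1  2  3  4  5  6
g(k):  0  0  1  1  2  0  0
So g(6) = 0.
Grundy values for row B (subtraction set {2, 3, 4, 7}):
k:     0  1  2  3  4  5  6  7  8
g(k):  0  0  1  1  2  2  0  3  1
So g(8) = 1.
Row C is a plain Nim row of size 15, so its Grundy value is 15.
The value of a disjunctive sum is the nim-sum of the parts.
Combined value = 0 XOR 1 XOR 15 = 14.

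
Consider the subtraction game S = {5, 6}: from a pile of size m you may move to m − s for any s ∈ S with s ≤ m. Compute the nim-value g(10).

Build the Grundy sequence with g(k) = mex{g(k−s) : s ∈ {5, 6}, s ≤ k}:
k:     0  1  2  3  4  5  6  7  8  9 10
g(k):  0  0  0  0  0  1  1  1  1  1  2
So g(10) = 2.

2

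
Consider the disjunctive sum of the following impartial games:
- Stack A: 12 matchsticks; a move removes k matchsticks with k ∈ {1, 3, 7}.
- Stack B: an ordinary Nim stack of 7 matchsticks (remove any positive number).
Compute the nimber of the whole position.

Build the Grundy sequence for stack A with g(k) = mex{g(k−s) : s ∈ {1, 3, 7}, s ≤ k}:
g(0) = mex{} = 0
g(1) = mex{0} = 1
g(2) = mex{1} = 0
g(3) = mex{0} = 1
g(4) = mex{1} = 0
g(5) = mex{0} = 1
g(6) = mex{1} = 0
g(7) = mex{0} = 1
g(8) = mex{1} = 0
g(9) = mex{0} = 1
g(10) = mex{1} = 0
g(11) = mex{0} = 1
g(12) = mex{1} = 0
So g(12) = 0.
Stack B is a plain Nim stack of size 7, so its Grundy value is 7.
By the Sprague-Grundy theorem, the Grundy value of a sum of independent games is the XOR of the component values.
Combined value = 0 XOR 7 = 7.

7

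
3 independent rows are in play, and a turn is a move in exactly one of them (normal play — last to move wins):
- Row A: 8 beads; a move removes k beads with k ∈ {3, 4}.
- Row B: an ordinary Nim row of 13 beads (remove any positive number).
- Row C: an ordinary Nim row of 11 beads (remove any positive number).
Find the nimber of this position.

6

Grundy values for row A (subtraction set {3, 4}):
g(0) = mex{} = 0
g(1) = mex{} = 0
g(2) = mex{} = 0
g(3) = mex{0} = 1
g(4) = mex{0} = 1
g(5) = mex{0} = 1
g(6) = mex{0,1} = 2
g(7) = mex{1} = 0
g(8) = mex{1} = 0
So g(8) = 0.
Row B is a plain Nim row of size 13, so its Grundy value is 13.
Row C is a plain Nim row of size 11, so its Grundy value is 11.
The value of a disjunctive sum is the nim-sum of the parts.
Combined value = 0 XOR 13 XOR 11 = 6.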